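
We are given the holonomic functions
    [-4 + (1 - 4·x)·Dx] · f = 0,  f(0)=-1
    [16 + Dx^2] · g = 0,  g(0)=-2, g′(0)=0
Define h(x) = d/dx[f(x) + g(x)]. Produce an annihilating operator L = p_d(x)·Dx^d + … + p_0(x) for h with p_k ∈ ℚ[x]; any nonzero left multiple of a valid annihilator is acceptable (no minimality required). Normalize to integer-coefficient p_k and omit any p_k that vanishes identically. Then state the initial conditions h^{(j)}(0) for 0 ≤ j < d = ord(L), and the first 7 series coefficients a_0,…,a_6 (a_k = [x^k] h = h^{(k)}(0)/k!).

f: a_k = -1, -4, -16, -64, -256, -1024, -4096, …
g: a_k = -2, 0, 16, 0, -64/3, 0, 512/45, …
h₀=f+g: left-lcm gives L₀, ord ≤ 3.
Differentiate: ansatz ord ≤ ord L₀ ⇒ L.
L = (1664 - 1024·x + 2048·x^2) + (-112 + 576·x - 768·x^2 + 1024·x^3)·Dx + (104 - 64·x + 128·x^2)·Dx^2 + (-7 + 36·x - 48·x^2 + 64·x^3)·Dx^3  (order 3).
h: a_k = -4, 0, -192, -3328/3, -5120, -367616/15, -114688, …
ICs: h(0) = -4, h′(0) = 0, h′′(0) = -384.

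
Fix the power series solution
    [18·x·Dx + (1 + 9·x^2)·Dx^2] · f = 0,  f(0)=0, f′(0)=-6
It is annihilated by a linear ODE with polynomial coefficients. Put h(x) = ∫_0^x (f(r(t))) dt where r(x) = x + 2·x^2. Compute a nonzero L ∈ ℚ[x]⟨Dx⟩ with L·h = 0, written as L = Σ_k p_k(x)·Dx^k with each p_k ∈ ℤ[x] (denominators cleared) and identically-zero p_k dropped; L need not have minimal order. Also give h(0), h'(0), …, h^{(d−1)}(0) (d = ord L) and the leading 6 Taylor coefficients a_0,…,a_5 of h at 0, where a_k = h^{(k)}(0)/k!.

L = (-4 + 18·x + 144·x^2 + 432·x^3 + 432·x^4)·Dx^2 + (1 + 4·x + 9·x^2 + 72·x^3 + 180·x^4 + 144·x^5)·Dx^3  (order 3).
h: a_k = 0, 0, -3, -4, 9/2, 108/5, …
ICs: h(0) = 0, h′(0) = 0, h′′(0) = -6.

f: a_k = 0, -6, 0, 18, 0, -486/5, …
h₀=f(r): pull back L_f along r ⇒ L₀.
h=∫h₀ ⇒ L = L₀·Dx.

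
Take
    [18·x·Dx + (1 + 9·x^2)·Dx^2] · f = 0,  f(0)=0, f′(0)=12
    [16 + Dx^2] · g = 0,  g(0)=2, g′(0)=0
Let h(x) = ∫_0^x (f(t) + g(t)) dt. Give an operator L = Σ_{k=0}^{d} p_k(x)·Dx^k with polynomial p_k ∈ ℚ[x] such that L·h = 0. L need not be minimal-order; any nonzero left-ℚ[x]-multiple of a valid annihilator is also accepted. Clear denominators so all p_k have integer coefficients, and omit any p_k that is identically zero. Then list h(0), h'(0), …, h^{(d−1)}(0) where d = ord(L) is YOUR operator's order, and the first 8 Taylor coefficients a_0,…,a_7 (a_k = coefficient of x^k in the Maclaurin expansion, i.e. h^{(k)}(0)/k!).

f: a_k = 0, 12, 0, -36, 0, 972/5, 0, -8748/7, …
g: a_k = 2, 0, -16, 0, 64/3, 0, -512/45, 0, …
f+g: L₀ = lclm(L_f,L_g), ord ≤ 2+2.
h=∫h₀ ⇒ L = L₀·Dx.
L = (-13248·x + 181440·x^3 + 186624·x^5)·Dx^2 + (-16 + 6048·x^2 + 66096·x^4 + 93312·x^6)·Dx^3 + (-828·x + 11340·x^3 + 11664·x^5)·Dx^4 + (-1 + 378·x^2 + 4131·x^4 + 5832·x^6)·Dx^5  (order 5).
h: a_k = 0, 2, 6, -16/3, -9, 64/15, 162/5, -512/315, …
ICs: h(0) = 0, h′(0) = 2, h′′(0) = 12, h′′′(0) = -32, h′′′′(0) = -216.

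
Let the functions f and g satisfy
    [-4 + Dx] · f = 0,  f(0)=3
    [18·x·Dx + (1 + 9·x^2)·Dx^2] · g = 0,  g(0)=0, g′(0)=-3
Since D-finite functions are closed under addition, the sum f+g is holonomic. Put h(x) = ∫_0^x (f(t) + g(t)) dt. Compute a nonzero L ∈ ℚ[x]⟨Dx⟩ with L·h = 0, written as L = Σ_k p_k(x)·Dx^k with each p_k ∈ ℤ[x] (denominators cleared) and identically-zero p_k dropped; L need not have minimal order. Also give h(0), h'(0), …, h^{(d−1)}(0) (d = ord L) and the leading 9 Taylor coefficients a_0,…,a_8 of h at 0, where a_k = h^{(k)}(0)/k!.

L = (36 - 144·x - 972·x^2 - 1296·x^3)·Dx^2 + (-17 + 99·x^2 - 648·x^4)·Dx^3 + (2 + 9·x + 36·x^2 + 81·x^3 + 162·x^4)·Dx^4  (order 4).
h: a_k = 0, 3, 9/2, 8, 41/4, 32/5, -23/6, 256/105, 33829/840, …
ICs: h(0) = 0, h′(0) = 3, h′′(0) = 9, h′′′(0) = 48.

f: a_k = 3, 12, 24, 32, 32, 128/5, 256/15, 1024/105, 512/105, …
g: a_k = 0, -3, 0, 9, 0, -243/5, 0, 2187/7, 0, …
Sum ⇒ L₀ = lclm(L_f,L_g) in ℚ(x)⟨Dx⟩.
Integrate: L := L₀·Dx.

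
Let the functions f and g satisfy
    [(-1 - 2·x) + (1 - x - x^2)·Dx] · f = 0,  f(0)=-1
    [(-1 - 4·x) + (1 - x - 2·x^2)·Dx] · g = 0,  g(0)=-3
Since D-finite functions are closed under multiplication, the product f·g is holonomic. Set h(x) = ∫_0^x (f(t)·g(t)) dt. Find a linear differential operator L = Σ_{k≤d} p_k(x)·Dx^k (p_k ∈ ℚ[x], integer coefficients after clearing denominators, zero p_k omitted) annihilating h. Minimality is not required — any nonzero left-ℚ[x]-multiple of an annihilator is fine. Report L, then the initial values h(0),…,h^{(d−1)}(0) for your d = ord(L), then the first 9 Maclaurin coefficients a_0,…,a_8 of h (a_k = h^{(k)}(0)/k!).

f: a_k = -1, -1, -2, -3, -5, -8, -13, -21, -34, …
g: a_k = -3, -3, -9, -15, -33, -63, -129, -255, -513, …
Product ⇒ symmetric product L₀, ord ≤ 1.
h=∫₀ˣh₀: take L = L₀·Dx.
L = (-2 - 4·x + 9·x^2 + 8·x^3)·Dx + (1 - 2·x - 2·x^2 + 3·x^3 + 2·x^4)·Dx^2  (order 2).
h: a_k = 0, 3, 3, 6, 39/4, 18, 32, 411/7, 429/4, …
ICs: h(0) = 0, h′(0) = 3.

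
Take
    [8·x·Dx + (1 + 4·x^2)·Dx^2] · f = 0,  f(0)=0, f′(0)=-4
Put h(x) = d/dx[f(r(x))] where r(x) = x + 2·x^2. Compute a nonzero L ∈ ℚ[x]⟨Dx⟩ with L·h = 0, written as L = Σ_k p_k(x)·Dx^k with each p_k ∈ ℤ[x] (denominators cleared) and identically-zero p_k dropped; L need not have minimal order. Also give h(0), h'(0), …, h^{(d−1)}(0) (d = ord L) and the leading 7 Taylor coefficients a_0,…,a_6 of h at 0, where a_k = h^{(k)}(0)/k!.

f: a_k = 0, -4, 0, 16/3, 0, -64/5, 0, …
Change of var in L_f (x↦r) gives L₀.
Derive L from L₀ (diff closure).
L = (-4 + 8·x + 64·x^2 + 192·x^3 + 192·x^4) + (1 + 4·x + 4·x^2 + 32·x^3 + 80·x^4 + 64·x^5)·Dx  (order 1).
h: a_k = -4, -16, 16, 128, 256, -512, -3328, …
ICs: h(0) = -4.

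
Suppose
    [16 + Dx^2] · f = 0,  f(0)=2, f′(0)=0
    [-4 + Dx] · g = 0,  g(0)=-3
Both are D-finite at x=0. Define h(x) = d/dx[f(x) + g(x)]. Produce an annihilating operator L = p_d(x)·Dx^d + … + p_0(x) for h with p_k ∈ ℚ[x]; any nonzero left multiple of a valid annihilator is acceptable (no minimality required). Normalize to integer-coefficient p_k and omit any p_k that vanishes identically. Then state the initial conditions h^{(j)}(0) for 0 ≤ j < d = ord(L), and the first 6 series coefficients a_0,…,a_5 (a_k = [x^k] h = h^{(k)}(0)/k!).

f: a_k = 2, 0, -16, 0, 64/3, 0, …
g: a_k = -3, -12, -24, -32, -32, -128/5, …
Sum ⇒ L₀ = lclm(L_f,L_g) in ℚ(x)⟨Dx⟩.
h₀' ⇒ L via d/dx closure of L₀.
L = 64 - 16·Dx + 4·Dx^2 - Dx^3  (order 3).
h: a_k = -12, -80, -96, -128/3, -128, -512/3, …
ICs: h(0) = -12, h′(0) = -80, h′′(0) = -192.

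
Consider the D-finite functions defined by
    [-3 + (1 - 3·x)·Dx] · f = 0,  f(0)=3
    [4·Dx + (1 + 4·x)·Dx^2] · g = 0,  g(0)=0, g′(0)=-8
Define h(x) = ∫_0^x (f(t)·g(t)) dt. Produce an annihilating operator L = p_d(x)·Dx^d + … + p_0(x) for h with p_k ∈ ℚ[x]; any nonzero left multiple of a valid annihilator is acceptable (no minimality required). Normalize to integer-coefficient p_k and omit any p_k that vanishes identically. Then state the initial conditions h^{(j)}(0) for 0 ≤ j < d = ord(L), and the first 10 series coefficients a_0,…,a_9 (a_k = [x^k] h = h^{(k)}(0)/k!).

f: a_k = 3, 9, 27, 81, 243, 729, 2187, 6561, 19683, 59049, …
g: a_k = 0, -8, 16, -128/3, 128, -2048/5, 4096/3, -32768/7, 16384, -524288/9, …
h₀=f·g: eliminate ⇒ L₀, order ≤ 1·2.
∫: right-multiply L₀ by Dx.
L = 12·Dx + (2 + 36·x)·Dx^2 + (-1 - x + 12·x^2)·Dx^3  (order 3).
h: a_k = 0, 0, -12, -8, -50, -216/5, -1564/5, -1096/5, -81579/35, -79192/105, …
ICs: h(0) = 0, h′(0) = 0, h′′(0) = -24.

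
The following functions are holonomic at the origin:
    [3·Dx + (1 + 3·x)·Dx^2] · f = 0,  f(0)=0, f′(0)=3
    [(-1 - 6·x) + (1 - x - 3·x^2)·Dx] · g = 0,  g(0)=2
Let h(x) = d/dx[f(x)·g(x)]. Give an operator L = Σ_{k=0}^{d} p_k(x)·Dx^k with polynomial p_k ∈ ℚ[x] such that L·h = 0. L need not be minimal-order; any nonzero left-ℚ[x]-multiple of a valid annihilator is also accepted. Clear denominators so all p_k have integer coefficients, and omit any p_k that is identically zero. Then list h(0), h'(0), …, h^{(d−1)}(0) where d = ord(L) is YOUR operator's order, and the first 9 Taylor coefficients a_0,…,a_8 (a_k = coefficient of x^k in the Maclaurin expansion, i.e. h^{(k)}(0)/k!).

L = (34 + 162·x + 324·x^2) + (1 + 29·x + 180·x^2 + 252·x^3)·Dx + (-1 - 6·x - 2·x^2 + 33·x^3 + 36·x^4)·Dx^2  (order 2).
h: a_k = 6, -6, 99, -66, 1797/2, -3384/5, 73581/10, -259698/35, 8315973/140, …
ICs: h(0) = 6, h′(0) = -6.

f: a_k = 0, 3, -9/2, 9, -81/4, 243/5, -243/2, 2187/7, -6561/8, …
g: a_k = 2, 2, 8, 14, 38, 80, 194, 434, 1016, …
L₀ := L_f ⊗_s L_g (sym. prod.), ord ≤ 2.
Differentiate: ansatz ord ≤ ord L₀ ⇒ L.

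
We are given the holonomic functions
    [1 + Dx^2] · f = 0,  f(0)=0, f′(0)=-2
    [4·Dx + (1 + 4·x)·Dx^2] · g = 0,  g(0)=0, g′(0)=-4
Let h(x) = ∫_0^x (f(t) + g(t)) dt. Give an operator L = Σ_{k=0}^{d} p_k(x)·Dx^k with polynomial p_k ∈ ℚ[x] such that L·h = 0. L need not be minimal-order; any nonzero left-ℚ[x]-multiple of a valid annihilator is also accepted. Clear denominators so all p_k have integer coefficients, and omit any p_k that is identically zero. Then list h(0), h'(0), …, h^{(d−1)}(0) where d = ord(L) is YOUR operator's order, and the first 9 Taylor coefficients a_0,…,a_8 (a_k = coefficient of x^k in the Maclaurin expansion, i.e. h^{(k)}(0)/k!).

L = (388 + 32·x + 64·x^2)·Dx^2 + (33 + 140·x + 48·x^2 + 64·x^3)·Dx^3 + (388 + 32·x + 64·x^2)·Dx^4 + (33 + 140·x + 48·x^2 + 64·x^3)·Dx^5  (order 5).
h: a_k = 0, 0, -3, 8/3, -21/4, 64/5, -12289/360, 2048/21, -5898239/20160, …
ICs: h(0) = 0, h′(0) = 0, h′′(0) = -6, h′′′(0) = 16, h′′′′(0) = -126.

f: a_k = 0, -2, 0, 1/3, 0, -1/60, 0, 1/2520, 0, …
g: a_k = 0, -4, 8, -64/3, 64, -1024/5, 2048/3, -16384/7, 8192, …
Weyl lclm of L_f,L_g ⇒ L₀ (ord ≤ 4).
h=∫h₀ ⇒ L = L₀·Dx.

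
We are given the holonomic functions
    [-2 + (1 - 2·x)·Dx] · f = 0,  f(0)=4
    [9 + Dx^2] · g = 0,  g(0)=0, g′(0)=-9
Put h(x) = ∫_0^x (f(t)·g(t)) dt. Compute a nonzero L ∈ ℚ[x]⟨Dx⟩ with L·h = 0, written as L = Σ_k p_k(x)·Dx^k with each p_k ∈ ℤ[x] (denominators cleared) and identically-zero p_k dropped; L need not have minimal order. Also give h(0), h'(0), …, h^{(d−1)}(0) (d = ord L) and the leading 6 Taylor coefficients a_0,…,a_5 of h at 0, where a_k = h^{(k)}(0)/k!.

f: a_k = 4, 8, 16, 32, 64, 128, …
g: a_k = 0, -9, 0, 27/2, 0, -243/40, …
L₀ := L_f ⊗_s L_g (sym. prod.), ord ≤ 2.
Integrate: L := L₀·Dx.
L = (-9 + 18·x)·Dx + 4·Dx^2 + (-1 + 2·x)·Dx^3  (order 3).
h: a_k = 0, 0, -18, -24, -45/2, -36, …
ICs: h(0) = 0, h′(0) = 0, h′′(0) = -36.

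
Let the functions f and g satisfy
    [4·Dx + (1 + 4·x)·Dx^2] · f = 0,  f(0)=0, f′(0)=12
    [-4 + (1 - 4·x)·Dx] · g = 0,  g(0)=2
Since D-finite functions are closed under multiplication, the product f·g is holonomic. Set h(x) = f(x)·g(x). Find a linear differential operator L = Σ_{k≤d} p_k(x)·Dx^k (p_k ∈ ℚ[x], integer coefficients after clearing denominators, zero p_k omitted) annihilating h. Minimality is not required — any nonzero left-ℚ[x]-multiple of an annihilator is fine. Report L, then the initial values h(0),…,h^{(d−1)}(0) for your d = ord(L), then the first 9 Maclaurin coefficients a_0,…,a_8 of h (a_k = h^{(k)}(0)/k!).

L = 16 + (4 + 48·x)·Dx + (-1 + 16·x^2)·Dx^2  (order 2).
h: a_k = 0, 24, 48, 320, 896, 24064/5, 75776/5, 2613248/35, 8732672/35, …
ICs: h(0) = 0, h′(0) = 24.

f: a_k = 0, 12, -24, 64, -192, 3072/5, -2048, 49152/7, -24576, …
g: a_k = 2, 8, 32, 128, 512, 2048, 8192, 32768, 131072, …
L₀ := L_f ⊗_s L_g (sym. prod.), ord ≤ 2.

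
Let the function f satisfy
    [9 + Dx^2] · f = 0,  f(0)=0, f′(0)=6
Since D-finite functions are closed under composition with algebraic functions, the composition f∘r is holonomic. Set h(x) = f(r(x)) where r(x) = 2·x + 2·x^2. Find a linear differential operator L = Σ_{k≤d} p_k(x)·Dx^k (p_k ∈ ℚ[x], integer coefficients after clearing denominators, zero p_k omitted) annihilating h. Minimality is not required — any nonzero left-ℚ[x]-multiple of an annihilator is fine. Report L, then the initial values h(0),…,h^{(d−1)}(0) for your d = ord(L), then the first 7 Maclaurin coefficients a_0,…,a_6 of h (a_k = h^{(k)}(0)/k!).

f: a_k = 0, 6, 0, -9, 0, 81/20, 0, …
f∘r: x↦r, Dx↦Dx/r' in L_f ⇒ L₀.
L = (36 + 216·x + 432·x^2 + 288·x^3) - 2·Dx + (1 + 2·x)·Dx^2  (order 2).
h: a_k = 0, 12, 12, -72, -216, -432/5, 576, …
ICs: h(0) = 0, h′(0) = 12.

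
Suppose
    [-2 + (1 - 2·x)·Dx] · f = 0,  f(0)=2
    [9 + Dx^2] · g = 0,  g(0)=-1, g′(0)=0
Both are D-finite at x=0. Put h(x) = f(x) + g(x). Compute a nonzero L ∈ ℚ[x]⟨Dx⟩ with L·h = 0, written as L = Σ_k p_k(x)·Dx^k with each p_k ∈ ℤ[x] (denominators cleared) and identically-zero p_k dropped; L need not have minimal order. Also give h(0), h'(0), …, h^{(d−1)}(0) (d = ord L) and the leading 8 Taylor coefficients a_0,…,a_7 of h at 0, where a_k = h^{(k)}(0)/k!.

L = (594 - 648·x + 648·x^2) + (-153 + 630·x - 972·x^2 + 648·x^3)·Dx + (66 - 72·x + 72·x^2)·Dx^2 + (-17 + 70·x - 108·x^2 + 72·x^3)·Dx^3  (order 3).
h: a_k = 1, 4, 25/2, 16, 229/8, 64, 10321/80, 256, …
ICs: h(0) = 1, h′(0) = 4, h′′(0) = 25.

f: a_k = 2, 4, 8, 16, 32, 64, 128, 256, …
g: a_k = -1, 0, 9/2, 0, -27/8, 0, 81/80, 0, …
Weyl lclm of L_f,L_g ⇒ L₀ (ord ≤ 3).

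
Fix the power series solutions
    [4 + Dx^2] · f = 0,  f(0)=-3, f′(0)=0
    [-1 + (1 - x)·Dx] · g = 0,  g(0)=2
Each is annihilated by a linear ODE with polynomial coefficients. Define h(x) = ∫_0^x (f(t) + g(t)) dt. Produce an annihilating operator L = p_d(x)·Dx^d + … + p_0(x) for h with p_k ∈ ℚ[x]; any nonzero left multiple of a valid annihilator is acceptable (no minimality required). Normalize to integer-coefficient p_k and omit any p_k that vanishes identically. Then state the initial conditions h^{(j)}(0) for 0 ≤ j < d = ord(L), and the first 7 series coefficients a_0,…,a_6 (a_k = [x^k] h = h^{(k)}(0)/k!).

L = (-20 + 16·x - 8·x^2)·Dx + (12 - 28·x + 24·x^2 - 8·x^3)·Dx^2 + (-5 + 4·x - 2·x^2)·Dx^3 + (3 - 7·x + 6·x^2 - 2·x^3)·Dx^4  (order 4).
h: a_k = 0, -1, 1, 8/3, 1/2, 0, 1/3, …
ICs: h(0) = 0, h′(0) = -1, h′′(0) = 2, h′′′(0) = 16.

f: a_k = -3, 0, 6, 0, -2, 0, 4/15, …
g: a_k = 2, 2, 2, 2, 2, 2, 2, …
f+g: L₀ = lclm(L_f,L_g), ord ≤ 2+1.
h=∫₀ˣh₀: take L = L₀·Dx.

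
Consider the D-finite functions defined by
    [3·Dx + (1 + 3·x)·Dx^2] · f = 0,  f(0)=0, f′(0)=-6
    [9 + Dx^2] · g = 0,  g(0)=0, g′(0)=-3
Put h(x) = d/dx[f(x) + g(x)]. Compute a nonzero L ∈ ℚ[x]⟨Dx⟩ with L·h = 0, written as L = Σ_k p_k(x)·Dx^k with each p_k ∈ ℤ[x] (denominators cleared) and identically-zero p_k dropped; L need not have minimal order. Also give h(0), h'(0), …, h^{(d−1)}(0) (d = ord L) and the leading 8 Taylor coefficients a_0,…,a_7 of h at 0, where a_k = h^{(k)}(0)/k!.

L = (63 + 54·x + 81·x^2) + (9 + 45·x + 81·x^2 + 81·x^3)·Dx + (7 + 6·x + 9·x^2)·Dx^2 + (1 + 5·x + 9·x^2 + 9·x^3)·Dx^3  (order 3).
h: a_k = -9, 18, -81/2, 162, -3969/8, 1458, -349677/80, 13122, …
ICs: h(0) = -9, h′(0) = 18, h′′(0) = -81.

f: a_k = 0, -6, 9, -18, 81/2, -486/5, 243, -4374/7, …
g: a_k = 0, -3, 0, 9/2, 0, -81/40, 0, 243/560, …
Sum ⇒ L₀ = lclm(L_f,L_g) in ℚ(x)⟨Dx⟩.
Derive L from L₀ (diff closure).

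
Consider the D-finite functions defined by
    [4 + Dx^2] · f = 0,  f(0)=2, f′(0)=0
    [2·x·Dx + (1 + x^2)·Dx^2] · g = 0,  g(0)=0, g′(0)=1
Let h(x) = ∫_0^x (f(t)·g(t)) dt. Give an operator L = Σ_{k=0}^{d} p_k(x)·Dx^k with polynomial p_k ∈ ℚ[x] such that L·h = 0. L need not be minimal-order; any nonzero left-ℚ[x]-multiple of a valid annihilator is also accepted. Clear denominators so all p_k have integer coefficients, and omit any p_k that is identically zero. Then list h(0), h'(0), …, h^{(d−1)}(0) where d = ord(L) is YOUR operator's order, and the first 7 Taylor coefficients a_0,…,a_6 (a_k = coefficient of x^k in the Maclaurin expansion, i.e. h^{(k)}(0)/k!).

L = (160 + 464·x^2 + 464·x^4 + 256·x^6 + 64·x^8)·Dx + (96·x + 224·x^3 + 192·x^5 + 64·x^7)·Dx^2 + (60 + 188·x^2 + 216·x^4 + 128·x^6 + 32·x^8)·Dx^3 + (24·x + 56·x^3 + 48·x^5 + 16·x^7)·Dx^4 + (5 + 18·x^2 + 25·x^4 + 16·x^6 + 4·x^8)·Dx^5  (order 5).
h: a_k = 0, 0, 1, 0, -7/6, 0, 23/45, …
ICs: h(0) = 0, h′(0) = 0, h′′(0) = 2, h′′′(0) = 0, h′′′′(0) = -28.

f: a_k = 2, 0, -4, 0, 4/3, 0, -8/45, …
g: a_k = 0, 1, 0, -1/3, 0, 1/5, 0, …
Product ⇒ symmetric product L₀, ord ≤ 4.
∫: right-multiply L₀ by Dx.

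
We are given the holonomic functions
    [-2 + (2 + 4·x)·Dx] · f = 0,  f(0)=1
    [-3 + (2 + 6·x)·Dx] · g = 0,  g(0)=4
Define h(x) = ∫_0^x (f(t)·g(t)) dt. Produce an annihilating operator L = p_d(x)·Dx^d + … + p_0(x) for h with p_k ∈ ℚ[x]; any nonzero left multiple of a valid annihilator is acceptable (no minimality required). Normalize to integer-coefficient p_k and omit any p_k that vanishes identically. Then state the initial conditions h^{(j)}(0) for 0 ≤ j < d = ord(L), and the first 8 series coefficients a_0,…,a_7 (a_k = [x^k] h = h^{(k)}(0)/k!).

f: a_k = 1, 1, -1/2, 1/2, -5/8, 7/8, -21/16, 33/16, …
g: a_k = 4, 6, -9/2, 27/4, -405/32, 1701/64, -15309/256, 72171/512, …
Sym-product of L_f,L_g gives L₀ (≤ ord 1).
Integrate: L := L₀·Dx.
L = (-5 - 12·x)·Dx + (2 + 10·x + 12·x^2)·Dx^2  (order 2).
h: a_k = 0, 4, 5, -1/6, 5/16, -101/160, 515/384, -5301/1792, …
ICs: h(0) = 0, h′(0) = 4.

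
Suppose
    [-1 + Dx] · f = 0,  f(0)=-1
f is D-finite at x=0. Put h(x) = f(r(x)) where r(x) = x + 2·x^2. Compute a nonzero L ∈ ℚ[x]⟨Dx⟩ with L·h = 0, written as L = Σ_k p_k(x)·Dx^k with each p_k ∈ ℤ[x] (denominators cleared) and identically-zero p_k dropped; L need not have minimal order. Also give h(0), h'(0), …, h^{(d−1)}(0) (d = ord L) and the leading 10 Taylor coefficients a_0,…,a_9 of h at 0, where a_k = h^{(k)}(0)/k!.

L = (-1 - 4·x) + Dx  (order 1).
h: a_k = -1, -1, -5/2, -13/6, -73/24, -281/120, -1741/720, -1697/1008, -57233/40320, -328753/362880, …
ICs: h(0) = -1.

f: a_k = -1, -1, -1/2, -1/6, -1/24, -1/120, -1/720, -1/5040, -1/40320, -1/362880, …
Change of var in L_f (x↦r) gives L₀.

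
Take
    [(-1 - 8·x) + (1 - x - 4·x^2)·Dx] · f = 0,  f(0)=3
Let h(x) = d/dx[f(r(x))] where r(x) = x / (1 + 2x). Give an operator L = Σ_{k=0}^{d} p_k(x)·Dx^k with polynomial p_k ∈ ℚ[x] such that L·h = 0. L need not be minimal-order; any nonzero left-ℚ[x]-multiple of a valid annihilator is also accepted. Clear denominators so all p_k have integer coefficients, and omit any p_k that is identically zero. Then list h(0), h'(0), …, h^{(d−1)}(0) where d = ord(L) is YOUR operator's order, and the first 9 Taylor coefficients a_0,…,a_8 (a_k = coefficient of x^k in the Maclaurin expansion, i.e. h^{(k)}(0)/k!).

L = (6 + 12·x + 72·x^2 + 80·x^3) + (-1 - 15·x - 54·x^2 - 36·x^3 + 40·x^4)·Dx  (order 1).
h: a_k = 3, 18, -63, 324, -1425, 6102, -25347, 103176, -413397, …
ICs: h(0) = 3.

f: a_k = 3, 3, 15, 27, 87, 195, 543, 1323, 3495, …
Change of var in L_f (x↦r) gives L₀.
Differentiate: ansatz ord ≤ ord L₀ ⇒ L.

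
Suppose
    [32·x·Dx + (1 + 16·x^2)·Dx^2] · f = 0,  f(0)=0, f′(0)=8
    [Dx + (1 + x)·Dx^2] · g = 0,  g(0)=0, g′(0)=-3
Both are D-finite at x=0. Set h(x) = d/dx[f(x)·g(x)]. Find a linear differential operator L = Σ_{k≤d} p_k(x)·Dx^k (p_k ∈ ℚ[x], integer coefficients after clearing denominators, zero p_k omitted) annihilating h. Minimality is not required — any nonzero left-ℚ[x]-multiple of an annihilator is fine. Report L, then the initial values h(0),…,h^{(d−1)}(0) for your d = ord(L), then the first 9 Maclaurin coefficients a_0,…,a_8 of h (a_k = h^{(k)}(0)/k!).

f: a_k = 0, 8, 0, -128/3, 0, 2048/5, 0, -32768/7, 0, …
g: a_k = 0, -3, 3/2, -1, 3/4, -3/5, 1/2, -3/7, 3/8, …
Product ⇒ symmetric product L₀, ord ≤ 4.
Derive L from L₀ (diff closure).
L = (4224 + 8384·x + 204800·x^2 + 531456·x^3 + 491520·x^4 + 212992·x^5 + 262144·x^7) + (4098 + 28864·x + 258368·x^2 + 1045504·x^3 + 1798144·x^4 + 1523712·x^5 + 573440·x^6 + 786432·x^7 + 917504·x^8)·Dx + (132 + 8644·x + 37632·x^2 + 196032·x^3 + 614400·x^4 + 955392·x^5 + 786432·x^6 + 540672·x^7 + 786432·x^8 + 524288·x^9)·Dx^2 + (65 + 258·x + 2497·x^2 + 8576·x^3 + 30336·x^4 + 76800·x^5 + 118272·x^6 + 98304·x^7 + 98304·x^8 + 131072·x^9 + 65536·x^10)·Dx^3  (order 3).
h: a_k = 0, -48, 36, 480, -290, -35728/5, 20524/5, 109248, -2120847/35, …
ICs: h(0) = 0, h′(0) = -48, h′′(0) = 72.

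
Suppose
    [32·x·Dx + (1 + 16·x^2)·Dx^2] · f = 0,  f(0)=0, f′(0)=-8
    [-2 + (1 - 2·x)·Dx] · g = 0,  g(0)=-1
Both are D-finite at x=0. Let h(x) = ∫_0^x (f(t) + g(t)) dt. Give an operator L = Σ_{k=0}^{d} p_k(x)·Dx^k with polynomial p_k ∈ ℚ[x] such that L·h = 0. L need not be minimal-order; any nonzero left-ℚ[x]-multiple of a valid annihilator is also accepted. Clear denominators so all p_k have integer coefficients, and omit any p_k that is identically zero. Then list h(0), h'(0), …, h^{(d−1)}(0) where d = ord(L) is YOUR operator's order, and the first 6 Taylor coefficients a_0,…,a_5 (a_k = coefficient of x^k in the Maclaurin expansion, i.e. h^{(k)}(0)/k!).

L = (32 - 256·x - 1536·x^2)·Dx^2 + (-14 + 32·x + 160·x^2 - 1536·x^3)·Dx^3 + (1 + 6·x + 96·x^3 - 256·x^4)·Dx^4  (order 4).
h: a_k = 0, -1, -5, -4/3, 26/3, -16/5, …
ICs: h(0) = 0, h′(0) = -1, h′′(0) = -10, h′′′(0) = -8.

f: a_k = 0, -8, 0, 128/3, 0, -2048/5, …
g: a_k = -1, -2, -4, -8, -16, -32, …
f+g: L₀ = lclm(L_f,L_g), ord ≤ 2+1.
h=∫h₀ ⇒ L = L₀·Dx.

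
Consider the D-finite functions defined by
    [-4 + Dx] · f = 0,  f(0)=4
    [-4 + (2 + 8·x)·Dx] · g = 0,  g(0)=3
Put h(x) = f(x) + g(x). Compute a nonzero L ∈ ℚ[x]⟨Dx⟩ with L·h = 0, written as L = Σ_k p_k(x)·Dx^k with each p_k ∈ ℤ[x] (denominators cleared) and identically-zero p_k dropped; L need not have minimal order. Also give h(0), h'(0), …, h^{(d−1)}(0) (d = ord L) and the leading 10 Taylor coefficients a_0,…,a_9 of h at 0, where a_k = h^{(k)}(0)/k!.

f: a_k = 4, 16, 32, 128/3, 128/3, 512/15, 1024/45, 4096/315, 2048/315, 8192/2835, …
g: a_k = 3, 6, -6, 12, -30, 84, -252, 792, -2574, 8580, …
L₀ := lclm(L_f,L_g); ord L₀ ≤ 1+1.
L = (24 + 64·x) + (-10 - 64·x - 128·x^2)·Dx + (1 + 12·x + 32·x^2)·Dx^2  (order 2).
h: a_k = 7, 22, 26, 164/3, 38/3, 1772/15, -10316/45, 253576/315, -808762/315, 24332492/2835, …
ICs: h(0) = 7, h′(0) = 22.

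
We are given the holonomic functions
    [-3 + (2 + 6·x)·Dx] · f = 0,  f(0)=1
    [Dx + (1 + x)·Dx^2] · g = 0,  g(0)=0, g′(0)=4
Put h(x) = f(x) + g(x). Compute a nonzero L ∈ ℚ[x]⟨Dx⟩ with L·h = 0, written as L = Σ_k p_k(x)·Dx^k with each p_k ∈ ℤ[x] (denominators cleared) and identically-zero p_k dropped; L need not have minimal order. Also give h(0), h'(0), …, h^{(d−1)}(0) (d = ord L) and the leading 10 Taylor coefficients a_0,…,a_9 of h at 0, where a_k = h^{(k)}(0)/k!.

f: a_k = 1, 3/2, -9/8, 27/16, -405/128, 1701/256, -15309/1024, 72171/2048, -2814669/32768, 14073345/65536, …
g: a_k = 0, 4, -2, 4/3, -1, 4/5, -2/3, 4/7, -1/2, 4/9, …
Weyl lclm of L_f,L_g ⇒ L₀ (ord ≤ 3).
L = (-15 + 9·x)·Dx + (-19 - 6·x + 45·x^2)·Dx^2 + (-2 - 2·x + 18·x^2 + 18·x^3)·Dx^3  (order 3).
h: a_k = 1, 11/2, -25/8, 145/48, -533/128, 9529/1280, -47975/3072, 513389/14336, -2831053/32768, 126922249/589824, …
ICs: h(0) = 1, h′(0) = 11/2, h′′(0) = -25/4.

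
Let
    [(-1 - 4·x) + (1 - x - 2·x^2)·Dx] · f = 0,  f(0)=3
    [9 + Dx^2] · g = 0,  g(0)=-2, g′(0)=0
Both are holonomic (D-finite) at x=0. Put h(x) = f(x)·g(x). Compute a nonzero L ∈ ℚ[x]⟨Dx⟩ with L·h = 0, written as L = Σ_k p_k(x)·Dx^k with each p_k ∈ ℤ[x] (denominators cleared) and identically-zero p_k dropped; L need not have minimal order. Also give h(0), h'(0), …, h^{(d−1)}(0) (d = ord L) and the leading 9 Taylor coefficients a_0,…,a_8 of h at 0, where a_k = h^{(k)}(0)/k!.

f: a_k = 3, 3, 9, 15, 33, 63, 129, 255, 513, …
g: a_k = -2, 0, 9, 0, -27/4, 0, 81/40, 0, -729/2240, …
Sym-product of L_f,L_g gives L₀ (≤ ord 2).
L = (-5 + 9·x + 18·x^2) + (2 + 8·x)·Dx + (-1 + x + 2·x^2)·Dx^2  (order 2).
h: a_k = -6, -6, 9, -3, -21/4, -45/4, -627/40, -1527/40, -157923/2240, …
ICs: h(0) = -6, h′(0) = -6.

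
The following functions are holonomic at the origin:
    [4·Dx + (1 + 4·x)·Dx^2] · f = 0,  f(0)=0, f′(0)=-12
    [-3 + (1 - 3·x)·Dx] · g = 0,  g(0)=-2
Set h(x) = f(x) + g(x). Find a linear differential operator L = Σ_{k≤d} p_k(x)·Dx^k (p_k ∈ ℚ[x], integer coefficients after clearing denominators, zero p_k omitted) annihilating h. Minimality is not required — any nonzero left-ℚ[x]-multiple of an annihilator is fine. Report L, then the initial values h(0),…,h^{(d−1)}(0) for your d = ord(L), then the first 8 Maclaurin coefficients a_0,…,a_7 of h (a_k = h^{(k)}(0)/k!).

f: a_k = 0, -12, 24, -64, 192, -3072/5, 2048, -49152/7, …
g: a_k = -2, -6, -18, -54, -162, -486, -1458, -4374, …
h₀=f+g: left-lcm gives L₀, ord ≤ 3.
L = (-204 - 144·x)·Dx + (-11 - 312·x - 288·x^2)·Dx^2 + (5 + 11·x - 54·x^2 - 72·x^3)·Dx^3  (order 3).
h: a_k = -2, -18, 6, -118, 30, -5502/5, 590, -79770/7, …
ICs: h(0) = -2, h′(0) = -18, h′′(0) = 12.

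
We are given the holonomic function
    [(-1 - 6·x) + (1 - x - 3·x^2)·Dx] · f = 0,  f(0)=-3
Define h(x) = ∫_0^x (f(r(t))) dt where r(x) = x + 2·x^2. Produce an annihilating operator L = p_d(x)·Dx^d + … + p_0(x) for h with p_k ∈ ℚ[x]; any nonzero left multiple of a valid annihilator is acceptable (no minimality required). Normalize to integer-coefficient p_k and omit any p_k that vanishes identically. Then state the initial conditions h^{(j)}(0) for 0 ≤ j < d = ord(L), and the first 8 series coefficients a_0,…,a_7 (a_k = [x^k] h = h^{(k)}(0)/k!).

L = (1 + 10·x + 36·x^2 + 48·x^3)·Dx + (-1 + x + 5·x^2 + 12·x^3 + 12·x^4)·Dx^2  (order 2).
h: a_k = 0, -3, -3/2, -6, -69/4, -231/5, -138, -3027/7, …
ICs: h(0) = 0, h′(0) = -3.

f: a_k = -3, -3, -12, -21, -57, -120, -291, -651, …
L₀ from L_f via x↦r, Dx↦r'^{-1}Dx.
h=∫₀ˣh₀: take L = L₀·Dx.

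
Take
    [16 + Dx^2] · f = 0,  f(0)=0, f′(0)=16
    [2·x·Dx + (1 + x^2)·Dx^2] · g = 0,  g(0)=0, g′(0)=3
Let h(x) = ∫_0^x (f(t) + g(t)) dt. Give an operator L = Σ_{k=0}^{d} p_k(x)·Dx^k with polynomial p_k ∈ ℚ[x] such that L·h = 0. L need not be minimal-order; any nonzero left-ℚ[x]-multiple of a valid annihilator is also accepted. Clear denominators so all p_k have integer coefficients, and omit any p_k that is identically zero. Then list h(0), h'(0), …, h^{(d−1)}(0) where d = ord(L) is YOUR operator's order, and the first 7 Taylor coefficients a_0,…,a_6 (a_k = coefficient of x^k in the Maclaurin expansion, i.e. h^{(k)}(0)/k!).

f: a_k = 0, 16, 0, -128/3, 0, 512/15, 0, …
g: a_k = 0, 3, 0, -1, 0, 3/5, 0, …
L₀ := lclm(L_f,L_g); ord L₀ ≤ 2+2.
Integrate: L := L₀·Dx.
L = (64·x + 704·x^3 + 256·x^5)·Dx^2 + (112 + 416·x^2 + 432·x^4 + 128·x^6)·Dx^3 + (4·x + 44·x^3 + 16·x^5)·Dx^4 + (7 + 26·x^2 + 27·x^4 + 8·x^6)·Dx^5  (order 5).
h: a_k = 0, 0, 19/2, 0, -131/12, 0, 521/90, …
ICs: h(0) = 0, h′(0) = 0, h′′(0) = 19, h′′′(0) = 0, h′′′′(0) = -262.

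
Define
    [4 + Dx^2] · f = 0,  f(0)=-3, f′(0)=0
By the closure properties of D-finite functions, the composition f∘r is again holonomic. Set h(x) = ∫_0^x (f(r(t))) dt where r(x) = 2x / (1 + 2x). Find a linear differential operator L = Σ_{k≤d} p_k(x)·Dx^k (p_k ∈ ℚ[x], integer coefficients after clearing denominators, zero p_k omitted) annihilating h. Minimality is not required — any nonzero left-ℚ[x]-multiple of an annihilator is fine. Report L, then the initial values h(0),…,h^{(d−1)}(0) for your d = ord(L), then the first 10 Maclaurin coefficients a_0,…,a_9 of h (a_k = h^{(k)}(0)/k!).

f: a_k = -3, 0, 6, 0, -2, 0, 4/15, 0, -2/105, 0, …
h₀=f(r): pull back L_f along r ⇒ L₀.
h=∫h₀ ⇒ L = L₀·Dx.
L = 16·Dx + (4 + 24·x + 48·x^2 + 32·x^3)·Dx^2 + (1 + 8·x + 24·x^2 + 32·x^3 + 16·x^4)·Dx^3  (order 3).
h: a_k = 0, -3, 0, 8, -24, 256/5, -256/3, 1408/15, 192/5, -602624/945, …
ICs: h(0) = 0, h′(0) = -3, h′′(0) = 0.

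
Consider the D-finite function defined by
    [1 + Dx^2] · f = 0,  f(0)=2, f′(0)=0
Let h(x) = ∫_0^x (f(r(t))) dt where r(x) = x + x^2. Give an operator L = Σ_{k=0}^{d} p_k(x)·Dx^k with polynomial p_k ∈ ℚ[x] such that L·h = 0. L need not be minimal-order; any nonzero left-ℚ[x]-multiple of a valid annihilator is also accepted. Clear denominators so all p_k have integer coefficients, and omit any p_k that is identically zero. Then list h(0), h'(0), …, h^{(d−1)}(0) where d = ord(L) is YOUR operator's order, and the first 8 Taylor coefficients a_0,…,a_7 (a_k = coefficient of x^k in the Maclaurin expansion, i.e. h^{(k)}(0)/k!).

f: a_k = 2, 0, -1, 0, 1/12, 0, -1/360, 0, …
Substitute x→r, Dx→(1/r')Dx; clear ⇒ L₀.
∫: right-multiply L₀ by Dx.
L = (1 + 6·x + 12·x^2 + 8·x^3)·Dx - 2·Dx^2 + (1 + 2·x)·Dx^3  (order 3).
h: a_k = 0, 2, 0, -1/3, -1/2, -11/60, 1/18, 179/2520, …
ICs: h(0) = 0, h′(0) = 2, h′′(0) = 0.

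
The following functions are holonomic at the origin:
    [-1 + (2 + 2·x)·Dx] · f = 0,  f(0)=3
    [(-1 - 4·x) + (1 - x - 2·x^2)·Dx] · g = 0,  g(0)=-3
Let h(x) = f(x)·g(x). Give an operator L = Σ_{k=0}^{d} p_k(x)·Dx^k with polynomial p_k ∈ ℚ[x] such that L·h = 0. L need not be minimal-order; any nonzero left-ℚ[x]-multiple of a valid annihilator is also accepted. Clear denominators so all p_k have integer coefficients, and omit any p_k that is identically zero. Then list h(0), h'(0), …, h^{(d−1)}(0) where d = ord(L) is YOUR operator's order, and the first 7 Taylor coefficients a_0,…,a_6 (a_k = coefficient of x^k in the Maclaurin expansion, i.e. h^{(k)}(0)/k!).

L = (3 + 6·x) + (-2 + 2·x + 4·x^2)·Dx  (order 1).
h: a_k = -9, -27/2, -243/8, -927/16, -15147/128, -60021/256, -482247/1024, …
ICs: h(0) = -9.

f: a_k = 3, 3/2, -3/8, 3/16, -15/128, 21/256, -63/1024, …
g: a_k = -3, -3, -9, -15, -33, -63, -129, …
Sym-product of L_f,L_g gives L₀ (≤ ord 1).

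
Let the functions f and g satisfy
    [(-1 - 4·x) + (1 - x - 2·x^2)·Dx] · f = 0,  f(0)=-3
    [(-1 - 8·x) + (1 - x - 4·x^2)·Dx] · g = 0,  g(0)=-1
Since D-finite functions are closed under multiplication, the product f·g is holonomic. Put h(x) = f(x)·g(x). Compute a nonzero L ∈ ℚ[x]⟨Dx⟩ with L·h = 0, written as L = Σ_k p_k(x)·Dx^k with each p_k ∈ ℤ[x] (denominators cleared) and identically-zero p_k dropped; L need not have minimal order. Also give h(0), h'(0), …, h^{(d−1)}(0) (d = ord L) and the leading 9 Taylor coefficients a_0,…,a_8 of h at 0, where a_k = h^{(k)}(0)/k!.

f: a_k = -3, -3, -9, -15, -33, -63, -129, -255, -513, …
g: a_k = -1, -1, -5, -9, -29, -65, -181, -441, -1165, …
h₀=f·g: eliminate ⇒ L₀, order ≤ 1·1.
L = (-2 - 10·x + 18·x^2 + 32·x^3) + (1 - 2·x - 5·x^2 + 6·x^3 + 8·x^4)·Dx  (order 1).
h: a_k = 3, 6, 27, 66, 207, 534, 1491, 3882, 10359, …
ICs: h(0) = 3.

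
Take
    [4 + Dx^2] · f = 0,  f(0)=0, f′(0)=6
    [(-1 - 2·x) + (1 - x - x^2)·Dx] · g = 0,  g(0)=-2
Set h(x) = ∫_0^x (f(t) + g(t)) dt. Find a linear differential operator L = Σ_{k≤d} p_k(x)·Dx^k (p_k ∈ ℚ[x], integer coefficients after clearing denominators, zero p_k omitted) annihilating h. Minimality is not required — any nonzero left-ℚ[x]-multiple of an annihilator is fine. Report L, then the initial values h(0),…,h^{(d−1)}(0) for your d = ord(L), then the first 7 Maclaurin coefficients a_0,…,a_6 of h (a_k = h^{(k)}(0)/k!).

f: a_k = 0, 6, 0, -4, 0, 4/5, 0, …
g: a_k = -2, -2, -4, -6, -10, -16, -26, …
L₀ := lclm(L_f,L_g); ord L₀ ≤ 2+1.
h=∫h₀ ⇒ L = L₀·Dx.
L = (-44 - 96·x - 32·x^2 - 48·x^3 - 40·x^4 - 16·x^5)·Dx + (16 - 20·x - 8·x^2 + 16·x^3 - 12·x^4 - 24·x^5 - 8·x^6)·Dx^2 + (-11 - 24·x - 8·x^2 - 12·x^3 - 10·x^4 - 4·x^5)·Dx^3 + (4 - 5·x - 2·x^2 + 4·x^3 - 3·x^4 - 6·x^5 - 2·x^6)·Dx^4  (order 4).
h: a_k = 0, -2, 2, -4/3, -5/2, -2, -38/15, …
ICs: h(0) = 0, h′(0) = -2, h′′(0) = 4, h′′′(0) = -8.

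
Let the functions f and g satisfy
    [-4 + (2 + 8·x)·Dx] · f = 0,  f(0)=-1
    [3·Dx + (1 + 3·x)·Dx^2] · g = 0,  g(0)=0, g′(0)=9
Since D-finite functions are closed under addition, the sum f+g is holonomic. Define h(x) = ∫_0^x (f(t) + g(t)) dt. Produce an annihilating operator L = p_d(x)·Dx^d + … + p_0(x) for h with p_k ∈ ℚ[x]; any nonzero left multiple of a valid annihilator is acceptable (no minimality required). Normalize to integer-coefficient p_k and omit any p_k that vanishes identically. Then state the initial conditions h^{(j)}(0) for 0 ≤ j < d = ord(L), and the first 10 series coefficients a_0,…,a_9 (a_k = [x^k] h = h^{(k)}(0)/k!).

L = 36·x·Dx^2 + (6 + 72·x + 180·x^2)·Dx^3 + (1 + 13·x + 54·x^2 + 72·x^3)·Dx^4  (order 4).
h: a_k = 0, -1, 7/2, -23/6, 23/4, -203/20, 589/30, -561/14, 4713/56, -4273/24, …
ICs: h(0) = 0, h′(0) = -1, h′′(0) = 7, h′′′(0) = -23.

f: a_k = -1, -2, 2, -4, 10, -28, 84, -264, 858, -2860, …
g: a_k = 0, 9, -27/2, 27, -243/4, 729/5, -729/2, 6561/7, -19683/8, 6561, …
L₀ := lclm(L_f,L_g); ord L₀ ≤ 1+2.
∫: right-multiply L₀ by Dx.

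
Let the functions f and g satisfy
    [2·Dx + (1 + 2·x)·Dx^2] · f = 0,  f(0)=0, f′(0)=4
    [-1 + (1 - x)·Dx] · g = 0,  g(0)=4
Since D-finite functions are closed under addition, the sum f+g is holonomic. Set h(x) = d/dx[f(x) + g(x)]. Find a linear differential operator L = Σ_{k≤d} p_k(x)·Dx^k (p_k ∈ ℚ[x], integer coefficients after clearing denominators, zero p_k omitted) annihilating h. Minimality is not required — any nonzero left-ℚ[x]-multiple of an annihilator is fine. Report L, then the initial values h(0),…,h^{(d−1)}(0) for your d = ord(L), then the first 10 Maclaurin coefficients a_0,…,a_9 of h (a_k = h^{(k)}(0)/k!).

L = (-14 - 4·x) + (1 - 20·x - 8·x^2)·Dx + (2 + 3·x - 3·x^2 - 2·x^3)·Dx^2  (order 2).
h: a_k = 8, 0, 28, -16, 84, -104, 284, -480, 1060, -2008, …
ICs: h(0) = 8, h′(0) = 0.

f: a_k = 0, 4, -4, 16/3, -8, 64/5, -64/3, 256/7, -64, 1024/9, …
g: a_k = 4, 4, 4, 4, 4, 4, 4, 4, 4, 4, …
L₀ := lclm(L_f,L_g); ord L₀ ≤ 2+1.
Derive L from L₀ (diff closure).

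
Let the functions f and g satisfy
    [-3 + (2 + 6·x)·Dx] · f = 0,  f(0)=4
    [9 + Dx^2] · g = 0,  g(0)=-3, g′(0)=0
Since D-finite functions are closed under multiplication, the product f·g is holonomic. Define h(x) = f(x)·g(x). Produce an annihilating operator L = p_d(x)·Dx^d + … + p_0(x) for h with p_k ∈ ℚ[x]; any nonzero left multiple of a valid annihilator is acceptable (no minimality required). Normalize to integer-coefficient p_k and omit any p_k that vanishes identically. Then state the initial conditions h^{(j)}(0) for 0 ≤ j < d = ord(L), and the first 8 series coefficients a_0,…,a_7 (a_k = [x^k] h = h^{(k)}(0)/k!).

f: a_k = 4, 6, -9/2, 27/4, -405/32, 1701/64, -15309/256, 72171/512, …
g: a_k = -3, 0, 27/2, 0, -81/8, 0, 243/80, 0, …
Product ⇒ symmetric product L₀, ord ≤ 2.
L = (63 + 216·x + 324·x^2) + (-12 - 36·x)·Dx + (4 + 24·x + 36·x^2)·Dx^2  (order 2).
h: a_k = -12, -18, 135/2, 243/4, -2025/32, -3159/64, 84807/1280, -292329/2560, …
ICs: h(0) = -12, h′(0) = -18.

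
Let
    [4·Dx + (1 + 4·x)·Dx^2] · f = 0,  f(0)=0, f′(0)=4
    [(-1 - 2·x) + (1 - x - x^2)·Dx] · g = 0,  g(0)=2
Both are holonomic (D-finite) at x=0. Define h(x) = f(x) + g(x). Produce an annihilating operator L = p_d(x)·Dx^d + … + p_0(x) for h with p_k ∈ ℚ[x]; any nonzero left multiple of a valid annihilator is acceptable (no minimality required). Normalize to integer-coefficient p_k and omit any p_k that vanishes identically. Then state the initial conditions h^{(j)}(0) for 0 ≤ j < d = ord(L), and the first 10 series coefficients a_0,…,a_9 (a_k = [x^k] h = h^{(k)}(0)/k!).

f: a_k = 0, 4, -8, 64/3, -64, 1024/5, -2048/3, 16384/7, -8192, 262144/9, …
g: a_k = 2, 2, 4, 6, 10, 16, 26, 42, 68, 110, …
Sum ⇒ L₀ = lclm(L_f,L_g) in ℚ(x)⟨Dx⟩.
L = (-100 - 272·x - 392·x^2 - 144·x^3 - 96·x^4)·Dx + (7 - 96·x - 434·x^2 - 540·x^3 - 304·x^4 - 160·x^5)·Dx^2 + (4 + 25·x + 28·x^2 - 46·x^3 - 73·x^4 - 76·x^5 - 32·x^6)·Dx^3  (order 3).
h: a_k = 2, 6, -4, 82/3, -54, 1104/5, -1970/3, 16678/7, -8124, 263134/9, …
ICs: h(0) = 2, h′(0) = 6, h′′(0) = -8.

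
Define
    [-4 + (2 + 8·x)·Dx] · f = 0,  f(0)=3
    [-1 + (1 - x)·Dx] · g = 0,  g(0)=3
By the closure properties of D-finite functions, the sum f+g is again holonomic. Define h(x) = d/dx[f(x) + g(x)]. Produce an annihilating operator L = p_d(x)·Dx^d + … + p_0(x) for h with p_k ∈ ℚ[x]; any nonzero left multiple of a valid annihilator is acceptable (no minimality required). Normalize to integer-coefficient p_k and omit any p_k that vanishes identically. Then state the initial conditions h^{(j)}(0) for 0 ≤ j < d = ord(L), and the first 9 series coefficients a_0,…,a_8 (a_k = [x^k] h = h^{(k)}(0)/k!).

L = (-18 - 12·x) + (3 - 36·x - 42·x^2)·Dx + (2 + 9·x + x^2 - 12·x^3)·Dx^2  (order 2).
h: a_k = 9, -6, 45, -108, 435, -1494, 5565, -20568, 77247, …
ICs: h(0) = 9, h′(0) = -6.

f: a_k = 3, 6, -6, 12, -30, 84, -252, 792, -2574, …
g: a_k = 3, 3, 3, 3, 3, 3, 3, 3, 3, …
Sum ⇒ L₀ = lclm(L_f,L_g) in ℚ(x)⟨Dx⟩.
h₀' ⇒ L via d/dx closure of L₀.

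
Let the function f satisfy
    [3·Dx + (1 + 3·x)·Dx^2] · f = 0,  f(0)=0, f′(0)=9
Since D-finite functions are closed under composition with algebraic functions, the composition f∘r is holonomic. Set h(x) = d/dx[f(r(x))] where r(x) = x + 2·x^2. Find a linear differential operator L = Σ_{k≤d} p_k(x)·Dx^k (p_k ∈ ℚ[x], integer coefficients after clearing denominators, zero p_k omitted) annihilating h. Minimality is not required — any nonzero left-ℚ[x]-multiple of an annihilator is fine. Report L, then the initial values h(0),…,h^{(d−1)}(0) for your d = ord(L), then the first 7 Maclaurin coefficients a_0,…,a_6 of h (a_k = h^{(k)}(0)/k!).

f: a_k = 0, 9, -27/2, 27, -243/4, 729/5, -729/2, …
Change of var in L_f (x↦r) gives L₀.
Differentiate: ansatz ord ≤ ord L₀ ⇒ L.
L = (-1 + 12·x + 24·x^2) + (1 + 7·x + 18·x^2 + 24·x^3)·Dx  (order 1).
h: a_k = 9, 9, -81, 189, -81, -891, 3159, …
ICs: h(0) = 9.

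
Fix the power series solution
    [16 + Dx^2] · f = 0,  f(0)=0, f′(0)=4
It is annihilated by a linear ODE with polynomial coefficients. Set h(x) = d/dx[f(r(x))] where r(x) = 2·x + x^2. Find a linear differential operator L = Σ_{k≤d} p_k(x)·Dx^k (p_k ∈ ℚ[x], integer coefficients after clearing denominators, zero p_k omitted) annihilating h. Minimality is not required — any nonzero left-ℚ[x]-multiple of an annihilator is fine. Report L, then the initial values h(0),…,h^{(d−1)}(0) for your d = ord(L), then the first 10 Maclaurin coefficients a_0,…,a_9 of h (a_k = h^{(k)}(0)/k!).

L = (67 + 256·x + 384·x^2 + 256·x^3 + 64·x^4) + (-3 - 3·x)·Dx + (1 + 2·x + x^2)·Dx^2  (order 2).
h: a_k = 8, 8, -256, -512, 3136/3, 4032, 83968/45, -401408/45, -4902656/315, -30976/21, …
ICs: h(0) = 8, h′(0) = 8.

f: a_k = 0, 4, 0, -32/3, 0, 128/15, 0, -1024/315, 0, 2048/2835, …
f∘r: x↦r, Dx↦Dx/r' in L_f ⇒ L₀.
Differentiate: ansatz ord ≤ ord L₀ ⇒ L.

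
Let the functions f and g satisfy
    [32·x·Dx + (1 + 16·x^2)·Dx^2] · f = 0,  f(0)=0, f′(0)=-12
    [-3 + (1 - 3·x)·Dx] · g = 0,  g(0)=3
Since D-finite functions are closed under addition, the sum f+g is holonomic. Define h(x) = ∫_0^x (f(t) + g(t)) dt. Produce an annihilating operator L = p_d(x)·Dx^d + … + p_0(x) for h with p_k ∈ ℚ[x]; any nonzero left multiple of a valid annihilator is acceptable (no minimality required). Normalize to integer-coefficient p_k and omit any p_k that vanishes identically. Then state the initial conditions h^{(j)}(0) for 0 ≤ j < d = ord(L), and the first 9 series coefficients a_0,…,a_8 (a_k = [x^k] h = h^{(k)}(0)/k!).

L = (96 - 1152·x - 4608·x^2)·Dx^2 + (-43 + 96·x - 240·x^2 - 4608·x^3)·Dx^3 + (3 + 7·x + 112·x^3 - 768·x^4)·Dx^4  (order 4).
h: a_k = 0, 3, -3/2, 9, 145/4, 243/5, 191/10, 2187/7, 95079/56, …
ICs: h(0) = 0, h′(0) = 3, h′′(0) = -3, h′′′(0) = 54.

f: a_k = 0, -12, 0, 64, 0, -3072/5, 0, 49152/7, 0, …
g: a_k = 3, 9, 27, 81, 243, 729, 2187, 6561, 19683, …
f+g: L₀ = lclm(L_f,L_g), ord ≤ 2+1.
h=∫h₀ ⇒ L = L₀·Dx.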